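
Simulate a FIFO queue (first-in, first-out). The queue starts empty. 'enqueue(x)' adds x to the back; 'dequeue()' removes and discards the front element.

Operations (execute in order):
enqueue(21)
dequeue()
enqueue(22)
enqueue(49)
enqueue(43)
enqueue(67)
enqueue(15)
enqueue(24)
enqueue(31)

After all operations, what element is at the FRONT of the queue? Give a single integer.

enqueue(21): queue = [21]
dequeue(): queue = []
enqueue(22): queue = [22]
enqueue(49): queue = [22, 49]
enqueue(43): queue = [22, 49, 43]
enqueue(67): queue = [22, 49, 43, 67]
enqueue(15): queue = [22, 49, 43, 67, 15]
enqueue(24): queue = [22, 49, 43, 67, 15, 24]
enqueue(31): queue = [22, 49, 43, 67, 15, 24, 31]

Answer: 22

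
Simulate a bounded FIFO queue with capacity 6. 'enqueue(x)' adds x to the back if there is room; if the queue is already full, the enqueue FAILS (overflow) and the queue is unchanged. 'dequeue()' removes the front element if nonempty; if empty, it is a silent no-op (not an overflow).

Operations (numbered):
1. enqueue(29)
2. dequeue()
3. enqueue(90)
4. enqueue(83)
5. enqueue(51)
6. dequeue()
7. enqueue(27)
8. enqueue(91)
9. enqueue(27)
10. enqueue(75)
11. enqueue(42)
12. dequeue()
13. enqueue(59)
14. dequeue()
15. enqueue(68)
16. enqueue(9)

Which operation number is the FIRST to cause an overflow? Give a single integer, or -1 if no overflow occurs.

Answer: 11

Derivation:
1. enqueue(29): size=1
2. dequeue(): size=0
3. enqueue(90): size=1
4. enqueue(83): size=2
5. enqueue(51): size=3
6. dequeue(): size=2
7. enqueue(27): size=3
8. enqueue(91): size=4
9. enqueue(27): size=5
10. enqueue(75): size=6
11. enqueue(42): size=6=cap → OVERFLOW (fail)
12. dequeue(): size=5
13. enqueue(59): size=6
14. dequeue(): size=5
15. enqueue(68): size=6
16. enqueue(9): size=6=cap → OVERFLOW (fail)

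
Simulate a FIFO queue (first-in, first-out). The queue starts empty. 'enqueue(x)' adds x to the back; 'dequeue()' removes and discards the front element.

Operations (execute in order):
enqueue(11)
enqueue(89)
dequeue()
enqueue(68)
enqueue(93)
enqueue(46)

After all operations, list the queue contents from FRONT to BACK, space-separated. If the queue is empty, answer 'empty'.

Answer: 89 68 93 46

Derivation:
enqueue(11): [11]
enqueue(89): [11, 89]
dequeue(): [89]
enqueue(68): [89, 68]
enqueue(93): [89, 68, 93]
enqueue(46): [89, 68, 93, 46]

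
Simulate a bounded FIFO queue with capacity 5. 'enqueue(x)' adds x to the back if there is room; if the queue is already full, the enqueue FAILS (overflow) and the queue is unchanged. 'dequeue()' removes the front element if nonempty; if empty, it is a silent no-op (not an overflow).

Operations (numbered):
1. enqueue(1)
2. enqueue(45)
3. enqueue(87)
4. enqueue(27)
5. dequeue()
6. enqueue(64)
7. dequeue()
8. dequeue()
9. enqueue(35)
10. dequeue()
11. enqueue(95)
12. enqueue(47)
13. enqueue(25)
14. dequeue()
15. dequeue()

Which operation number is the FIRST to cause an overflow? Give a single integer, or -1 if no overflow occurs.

1. enqueue(1): size=1
2. enqueue(45): size=2
3. enqueue(87): size=3
4. enqueue(27): size=4
5. dequeue(): size=3
6. enqueue(64): size=4
7. dequeue(): size=3
8. dequeue(): size=2
9. enqueue(35): size=3
10. dequeue(): size=2
11. enqueue(95): size=3
12. enqueue(47): size=4
13. enqueue(25): size=5
14. dequeue(): size=4
15. dequeue(): size=3

Answer: -1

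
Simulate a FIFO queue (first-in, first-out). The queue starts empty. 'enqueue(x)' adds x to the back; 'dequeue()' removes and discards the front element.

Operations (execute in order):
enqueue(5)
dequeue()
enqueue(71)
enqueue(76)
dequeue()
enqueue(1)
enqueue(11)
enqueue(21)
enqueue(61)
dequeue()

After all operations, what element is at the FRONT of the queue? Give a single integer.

enqueue(5): queue = [5]
dequeue(): queue = []
enqueue(71): queue = [71]
enqueue(76): queue = [71, 76]
dequeue(): queue = [76]
enqueue(1): queue = [76, 1]
enqueue(11): queue = [76, 1, 11]
enqueue(21): queue = [76, 1, 11, 21]
enqueue(61): queue = [76, 1, 11, 21, 61]
dequeue(): queue = [1, 11, 21, 61]

Answer: 1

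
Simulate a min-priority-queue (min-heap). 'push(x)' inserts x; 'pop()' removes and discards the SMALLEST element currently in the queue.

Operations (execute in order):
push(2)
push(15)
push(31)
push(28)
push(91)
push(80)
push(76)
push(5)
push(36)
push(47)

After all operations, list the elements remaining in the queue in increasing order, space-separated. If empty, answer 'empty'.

push(2): heap contents = [2]
push(15): heap contents = [2, 15]
push(31): heap contents = [2, 15, 31]
push(28): heap contents = [2, 15, 28, 31]
push(91): heap contents = [2, 15, 28, 31, 91]
push(80): heap contents = [2, 15, 28, 31, 80, 91]
push(76): heap contents = [2, 15, 28, 31, 76, 80, 91]
push(5): heap contents = [2, 5, 15, 28, 31, 76, 80, 91]
push(36): heap contents = [2, 5, 15, 28, 31, 36, 76, 80, 91]
push(47): heap contents = [2, 5, 15, 28, 31, 36, 47, 76, 80, 91]

Answer: 2 5 15 28 31 36 47 76 80 91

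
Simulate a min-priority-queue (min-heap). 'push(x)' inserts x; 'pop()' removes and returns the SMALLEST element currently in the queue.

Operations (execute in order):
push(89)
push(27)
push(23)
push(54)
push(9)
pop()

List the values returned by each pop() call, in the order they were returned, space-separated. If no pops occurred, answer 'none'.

Answer: 9

Derivation:
push(89): heap contents = [89]
push(27): heap contents = [27, 89]
push(23): heap contents = [23, 27, 89]
push(54): heap contents = [23, 27, 54, 89]
push(9): heap contents = [9, 23, 27, 54, 89]
pop() → 9: heap contents = [23, 27, 54, 89]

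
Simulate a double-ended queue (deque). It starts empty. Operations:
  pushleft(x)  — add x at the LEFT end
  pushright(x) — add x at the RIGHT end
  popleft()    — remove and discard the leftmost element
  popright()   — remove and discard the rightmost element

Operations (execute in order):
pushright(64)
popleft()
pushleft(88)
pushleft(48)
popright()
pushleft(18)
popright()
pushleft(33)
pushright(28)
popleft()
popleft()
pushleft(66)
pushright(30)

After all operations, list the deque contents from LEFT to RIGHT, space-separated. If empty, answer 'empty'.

pushright(64): [64]
popleft(): []
pushleft(88): [88]
pushleft(48): [48, 88]
popright(): [48]
pushleft(18): [18, 48]
popright(): [18]
pushleft(33): [33, 18]
pushright(28): [33, 18, 28]
popleft(): [18, 28]
popleft(): [28]
pushleft(66): [66, 28]
pushright(30): [66, 28, 30]

Answer: 66 28 30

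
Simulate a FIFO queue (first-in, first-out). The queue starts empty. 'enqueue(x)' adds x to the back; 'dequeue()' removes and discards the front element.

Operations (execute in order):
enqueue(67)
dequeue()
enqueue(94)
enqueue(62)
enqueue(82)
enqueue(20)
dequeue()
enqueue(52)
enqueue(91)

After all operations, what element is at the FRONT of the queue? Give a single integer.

enqueue(67): queue = [67]
dequeue(): queue = []
enqueue(94): queue = [94]
enqueue(62): queue = [94, 62]
enqueue(82): queue = [94, 62, 82]
enqueue(20): queue = [94, 62, 82, 20]
dequeue(): queue = [62, 82, 20]
enqueue(52): queue = [62, 82, 20, 52]
enqueue(91): queue = [62, 82, 20, 52, 91]

Answer: 62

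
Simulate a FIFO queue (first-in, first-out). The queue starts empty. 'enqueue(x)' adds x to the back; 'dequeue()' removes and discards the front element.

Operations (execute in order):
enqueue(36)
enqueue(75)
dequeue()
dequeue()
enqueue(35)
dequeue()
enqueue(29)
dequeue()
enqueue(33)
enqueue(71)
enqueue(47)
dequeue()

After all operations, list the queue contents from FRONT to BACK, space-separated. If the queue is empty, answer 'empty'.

Answer: 71 47

Derivation:
enqueue(36): [36]
enqueue(75): [36, 75]
dequeue(): [75]
dequeue(): []
enqueue(35): [35]
dequeue(): []
enqueue(29): [29]
dequeue(): []
enqueue(33): [33]
enqueue(71): [33, 71]
enqueue(47): [33, 71, 47]
dequeue(): [71, 47]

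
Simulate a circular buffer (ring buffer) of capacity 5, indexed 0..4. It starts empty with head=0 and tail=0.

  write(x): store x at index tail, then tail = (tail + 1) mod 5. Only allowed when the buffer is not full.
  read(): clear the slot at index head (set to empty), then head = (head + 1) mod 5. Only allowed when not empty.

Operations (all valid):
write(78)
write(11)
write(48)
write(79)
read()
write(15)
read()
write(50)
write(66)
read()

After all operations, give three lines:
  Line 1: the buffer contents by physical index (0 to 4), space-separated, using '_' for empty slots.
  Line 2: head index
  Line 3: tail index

write(78): buf=[78 _ _ _ _], head=0, tail=1, size=1
write(11): buf=[78 11 _ _ _], head=0, tail=2, size=2
write(48): buf=[78 11 48 _ _], head=0, tail=3, size=3
write(79): buf=[78 11 48 79 _], head=0, tail=4, size=4
read(): buf=[_ 11 48 79 _], head=1, tail=4, size=3
write(15): buf=[_ 11 48 79 15], head=1, tail=0, size=4
read(): buf=[_ _ 48 79 15], head=2, tail=0, size=3
write(50): buf=[50 _ 48 79 15], head=2, tail=1, size=4
write(66): buf=[50 66 48 79 15], head=2, tail=2, size=5
read(): buf=[50 66 _ 79 15], head=3, tail=2, size=4

Answer: 50 66 _ 79 15
3
2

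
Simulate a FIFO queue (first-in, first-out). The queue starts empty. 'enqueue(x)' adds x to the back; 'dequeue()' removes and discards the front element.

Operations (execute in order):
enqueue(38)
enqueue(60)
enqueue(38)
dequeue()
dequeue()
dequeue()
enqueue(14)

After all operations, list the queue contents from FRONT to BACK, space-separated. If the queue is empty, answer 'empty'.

Answer: 14

Derivation:
enqueue(38): [38]
enqueue(60): [38, 60]
enqueue(38): [38, 60, 38]
dequeue(): [60, 38]
dequeue(): [38]
dequeue(): []
enqueue(14): [14]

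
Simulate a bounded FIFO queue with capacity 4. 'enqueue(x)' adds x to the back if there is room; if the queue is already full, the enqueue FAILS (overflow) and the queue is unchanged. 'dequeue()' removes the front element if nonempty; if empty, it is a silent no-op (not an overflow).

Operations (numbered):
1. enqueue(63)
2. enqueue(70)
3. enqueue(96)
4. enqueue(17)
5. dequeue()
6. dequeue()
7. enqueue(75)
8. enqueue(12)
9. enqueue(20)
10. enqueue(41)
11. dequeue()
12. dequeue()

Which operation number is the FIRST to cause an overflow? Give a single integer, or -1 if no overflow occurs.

1. enqueue(63): size=1
2. enqueue(70): size=2
3. enqueue(96): size=3
4. enqueue(17): size=4
5. dequeue(): size=3
6. dequeue(): size=2
7. enqueue(75): size=3
8. enqueue(12): size=4
9. enqueue(20): size=4=cap → OVERFLOW (fail)
10. enqueue(41): size=4=cap → OVERFLOW (fail)
11. dequeue(): size=3
12. dequeue(): size=2

Answer: 9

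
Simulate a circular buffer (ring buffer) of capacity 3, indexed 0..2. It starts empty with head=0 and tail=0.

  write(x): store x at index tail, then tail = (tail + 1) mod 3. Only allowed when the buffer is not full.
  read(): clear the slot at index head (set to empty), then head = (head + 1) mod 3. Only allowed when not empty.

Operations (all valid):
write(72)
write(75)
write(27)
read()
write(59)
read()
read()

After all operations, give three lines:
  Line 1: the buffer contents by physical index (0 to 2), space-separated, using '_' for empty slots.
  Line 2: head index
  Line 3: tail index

write(72): buf=[72 _ _], head=0, tail=1, size=1
write(75): buf=[72 75 _], head=0, tail=2, size=2
write(27): buf=[72 75 27], head=0, tail=0, size=3
read(): buf=[_ 75 27], head=1, tail=0, size=2
write(59): buf=[59 75 27], head=1, tail=1, size=3
read(): buf=[59 _ 27], head=2, tail=1, size=2
read(): buf=[59 _ _], head=0, tail=1, size=1

Answer: 59 _ _
0
1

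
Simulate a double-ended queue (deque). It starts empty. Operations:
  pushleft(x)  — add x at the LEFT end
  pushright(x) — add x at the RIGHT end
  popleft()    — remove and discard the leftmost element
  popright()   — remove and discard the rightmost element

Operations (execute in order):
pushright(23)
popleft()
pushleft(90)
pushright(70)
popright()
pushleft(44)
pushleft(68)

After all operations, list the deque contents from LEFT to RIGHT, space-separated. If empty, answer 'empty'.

pushright(23): [23]
popleft(): []
pushleft(90): [90]
pushright(70): [90, 70]
popright(): [90]
pushleft(44): [44, 90]
pushleft(68): [68, 44, 90]

Answer: 68 44 90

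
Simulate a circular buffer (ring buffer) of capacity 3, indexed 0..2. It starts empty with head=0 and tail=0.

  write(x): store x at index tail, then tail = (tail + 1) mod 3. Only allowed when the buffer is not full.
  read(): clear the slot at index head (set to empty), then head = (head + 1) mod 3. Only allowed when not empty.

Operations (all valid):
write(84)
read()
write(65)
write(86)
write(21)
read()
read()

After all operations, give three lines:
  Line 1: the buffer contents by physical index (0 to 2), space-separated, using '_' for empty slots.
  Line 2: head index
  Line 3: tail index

Answer: 21 _ _
0
1

Derivation:
write(84): buf=[84 _ _], head=0, tail=1, size=1
read(): buf=[_ _ _], head=1, tail=1, size=0
write(65): buf=[_ 65 _], head=1, tail=2, size=1
write(86): buf=[_ 65 86], head=1, tail=0, size=2
write(21): buf=[21 65 86], head=1, tail=1, size=3
read(): buf=[21 _ 86], head=2, tail=1, size=2
read(): buf=[21 _ _], head=0, tail=1, size=1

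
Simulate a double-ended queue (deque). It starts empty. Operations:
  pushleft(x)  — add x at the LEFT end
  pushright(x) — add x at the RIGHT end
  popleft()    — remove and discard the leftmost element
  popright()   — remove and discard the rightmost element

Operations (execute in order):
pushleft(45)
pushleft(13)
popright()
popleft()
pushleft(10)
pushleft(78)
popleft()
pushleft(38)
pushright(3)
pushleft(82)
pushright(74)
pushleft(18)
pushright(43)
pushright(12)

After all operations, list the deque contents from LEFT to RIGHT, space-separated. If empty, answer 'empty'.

Answer: 18 82 38 10 3 74 43 12

Derivation:
pushleft(45): [45]
pushleft(13): [13, 45]
popright(): [13]
popleft(): []
pushleft(10): [10]
pushleft(78): [78, 10]
popleft(): [10]
pushleft(38): [38, 10]
pushright(3): [38, 10, 3]
pushleft(82): [82, 38, 10, 3]
pushright(74): [82, 38, 10, 3, 74]
pushleft(18): [18, 82, 38, 10, 3, 74]
pushright(43): [18, 82, 38, 10, 3, 74, 43]
pushright(12): [18, 82, 38, 10, 3, 74, 43, 12]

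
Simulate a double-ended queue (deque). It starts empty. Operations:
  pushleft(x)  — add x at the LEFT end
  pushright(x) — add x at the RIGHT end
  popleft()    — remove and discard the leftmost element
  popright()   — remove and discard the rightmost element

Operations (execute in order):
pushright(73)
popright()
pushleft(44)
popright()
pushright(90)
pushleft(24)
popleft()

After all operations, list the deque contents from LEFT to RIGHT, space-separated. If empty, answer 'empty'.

Answer: 90

Derivation:
pushright(73): [73]
popright(): []
pushleft(44): [44]
popright(): []
pushright(90): [90]
pushleft(24): [24, 90]
popleft(): [90]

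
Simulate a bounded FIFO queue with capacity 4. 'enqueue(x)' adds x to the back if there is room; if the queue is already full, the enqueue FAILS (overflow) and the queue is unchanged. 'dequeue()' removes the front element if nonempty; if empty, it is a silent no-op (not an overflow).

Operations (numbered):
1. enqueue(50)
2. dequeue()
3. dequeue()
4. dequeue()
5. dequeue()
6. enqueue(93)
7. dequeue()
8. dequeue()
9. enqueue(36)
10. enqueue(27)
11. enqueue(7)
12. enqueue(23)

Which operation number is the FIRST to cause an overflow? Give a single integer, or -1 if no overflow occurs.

1. enqueue(50): size=1
2. dequeue(): size=0
3. dequeue(): empty, no-op, size=0
4. dequeue(): empty, no-op, size=0
5. dequeue(): empty, no-op, size=0
6. enqueue(93): size=1
7. dequeue(): size=0
8. dequeue(): empty, no-op, size=0
9. enqueue(36): size=1
10. enqueue(27): size=2
11. enqueue(7): size=3
12. enqueue(23): size=4

Answer: -1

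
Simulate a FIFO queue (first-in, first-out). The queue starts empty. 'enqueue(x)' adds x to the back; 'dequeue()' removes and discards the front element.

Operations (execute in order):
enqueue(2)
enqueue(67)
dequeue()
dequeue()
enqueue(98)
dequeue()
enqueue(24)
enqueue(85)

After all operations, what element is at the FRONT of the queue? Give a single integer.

enqueue(2): queue = [2]
enqueue(67): queue = [2, 67]
dequeue(): queue = [67]
dequeue(): queue = []
enqueue(98): queue = [98]
dequeue(): queue = []
enqueue(24): queue = [24]
enqueue(85): queue = [24, 85]

Answer: 24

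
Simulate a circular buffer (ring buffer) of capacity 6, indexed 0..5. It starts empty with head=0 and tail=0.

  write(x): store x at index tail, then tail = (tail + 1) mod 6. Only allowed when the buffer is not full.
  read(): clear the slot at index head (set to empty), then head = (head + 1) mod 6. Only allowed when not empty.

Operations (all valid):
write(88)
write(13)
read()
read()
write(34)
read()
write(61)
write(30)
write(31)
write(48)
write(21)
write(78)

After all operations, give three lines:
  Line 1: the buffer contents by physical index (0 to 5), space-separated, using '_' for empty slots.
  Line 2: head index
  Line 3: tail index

write(88): buf=[88 _ _ _ _ _], head=0, tail=1, size=1
write(13): buf=[88 13 _ _ _ _], head=0, tail=2, size=2
read(): buf=[_ 13 _ _ _ _], head=1, tail=2, size=1
read(): buf=[_ _ _ _ _ _], head=2, tail=2, size=0
write(34): buf=[_ _ 34 _ _ _], head=2, tail=3, size=1
read(): buf=[_ _ _ _ _ _], head=3, tail=3, size=0
write(61): buf=[_ _ _ 61 _ _], head=3, tail=4, size=1
write(30): buf=[_ _ _ 61 30 _], head=3, tail=5, size=2
write(31): buf=[_ _ _ 61 30 31], head=3, tail=0, size=3
write(48): buf=[48 _ _ 61 30 31], head=3, tail=1, size=4
write(21): buf=[48 21 _ 61 30 31], head=3, tail=2, size=5
write(78): buf=[48 21 78 61 30 31], head=3, tail=3, size=6

Answer: 48 21 78 61 30 31
3
3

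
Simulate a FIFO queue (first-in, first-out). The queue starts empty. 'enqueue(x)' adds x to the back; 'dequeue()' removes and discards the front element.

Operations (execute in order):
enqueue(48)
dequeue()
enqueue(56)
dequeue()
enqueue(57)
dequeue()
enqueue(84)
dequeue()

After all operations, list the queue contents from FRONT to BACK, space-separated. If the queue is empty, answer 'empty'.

enqueue(48): [48]
dequeue(): []
enqueue(56): [56]
dequeue(): []
enqueue(57): [57]
dequeue(): []
enqueue(84): [84]
dequeue(): []

Answer: empty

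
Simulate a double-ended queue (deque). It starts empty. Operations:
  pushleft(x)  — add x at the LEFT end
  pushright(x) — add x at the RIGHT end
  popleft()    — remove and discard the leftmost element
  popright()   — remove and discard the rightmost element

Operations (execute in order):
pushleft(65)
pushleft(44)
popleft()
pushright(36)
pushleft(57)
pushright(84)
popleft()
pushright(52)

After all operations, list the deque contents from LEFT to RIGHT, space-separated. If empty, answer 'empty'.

Answer: 65 36 84 52

Derivation:
pushleft(65): [65]
pushleft(44): [44, 65]
popleft(): [65]
pushright(36): [65, 36]
pushleft(57): [57, 65, 36]
pushright(84): [57, 65, 36, 84]
popleft(): [65, 36, 84]
pushright(52): [65, 36, 84, 52]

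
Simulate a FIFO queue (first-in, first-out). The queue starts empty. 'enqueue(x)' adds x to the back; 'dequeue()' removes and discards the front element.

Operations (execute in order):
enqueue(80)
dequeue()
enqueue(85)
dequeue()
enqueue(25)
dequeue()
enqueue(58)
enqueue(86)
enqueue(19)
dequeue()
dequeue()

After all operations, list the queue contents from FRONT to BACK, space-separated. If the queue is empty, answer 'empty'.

Answer: 19

Derivation:
enqueue(80): [80]
dequeue(): []
enqueue(85): [85]
dequeue(): []
enqueue(25): [25]
dequeue(): []
enqueue(58): [58]
enqueue(86): [58, 86]
enqueue(19): [58, 86, 19]
dequeue(): [86, 19]
dequeue(): [19]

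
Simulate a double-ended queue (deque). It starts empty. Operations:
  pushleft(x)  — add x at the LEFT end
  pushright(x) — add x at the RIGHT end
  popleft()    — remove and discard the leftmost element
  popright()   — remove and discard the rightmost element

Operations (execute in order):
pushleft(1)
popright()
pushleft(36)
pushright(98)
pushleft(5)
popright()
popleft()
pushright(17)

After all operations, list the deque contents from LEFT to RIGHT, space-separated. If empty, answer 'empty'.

Answer: 36 17

Derivation:
pushleft(1): [1]
popright(): []
pushleft(36): [36]
pushright(98): [36, 98]
pushleft(5): [5, 36, 98]
popright(): [5, 36]
popleft(): [36]
pushright(17): [36, 17]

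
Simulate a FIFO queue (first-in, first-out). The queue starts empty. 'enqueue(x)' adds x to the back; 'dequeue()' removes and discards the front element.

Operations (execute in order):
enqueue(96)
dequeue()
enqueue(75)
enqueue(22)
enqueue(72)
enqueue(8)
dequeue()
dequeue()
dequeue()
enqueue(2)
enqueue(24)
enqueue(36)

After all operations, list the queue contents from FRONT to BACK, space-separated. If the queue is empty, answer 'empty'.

enqueue(96): [96]
dequeue(): []
enqueue(75): [75]
enqueue(22): [75, 22]
enqueue(72): [75, 22, 72]
enqueue(8): [75, 22, 72, 8]
dequeue(): [22, 72, 8]
dequeue(): [72, 8]
dequeue(): [8]
enqueue(2): [8, 2]
enqueue(24): [8, 2, 24]
enqueue(36): [8, 2, 24, 36]

Answer: 8 2 24 36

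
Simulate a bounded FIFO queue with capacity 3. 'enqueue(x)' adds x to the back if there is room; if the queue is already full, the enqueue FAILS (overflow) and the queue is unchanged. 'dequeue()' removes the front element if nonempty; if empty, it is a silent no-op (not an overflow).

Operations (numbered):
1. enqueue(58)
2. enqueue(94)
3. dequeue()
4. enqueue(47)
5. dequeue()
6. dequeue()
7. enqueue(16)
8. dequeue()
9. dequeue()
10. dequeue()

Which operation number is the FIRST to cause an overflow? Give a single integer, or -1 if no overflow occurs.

Answer: -1

Derivation:
1. enqueue(58): size=1
2. enqueue(94): size=2
3. dequeue(): size=1
4. enqueue(47): size=2
5. dequeue(): size=1
6. dequeue(): size=0
7. enqueue(16): size=1
8. dequeue(): size=0
9. dequeue(): empty, no-op, size=0
10. dequeue(): empty, no-op, size=0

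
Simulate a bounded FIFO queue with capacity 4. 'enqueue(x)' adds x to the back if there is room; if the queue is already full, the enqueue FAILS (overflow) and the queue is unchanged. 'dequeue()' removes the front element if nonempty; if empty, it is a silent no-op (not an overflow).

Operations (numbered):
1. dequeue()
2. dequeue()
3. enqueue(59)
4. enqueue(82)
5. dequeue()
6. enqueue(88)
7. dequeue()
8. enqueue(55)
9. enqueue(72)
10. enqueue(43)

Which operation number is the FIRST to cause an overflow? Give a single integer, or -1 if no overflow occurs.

1. dequeue(): empty, no-op, size=0
2. dequeue(): empty, no-op, size=0
3. enqueue(59): size=1
4. enqueue(82): size=2
5. dequeue(): size=1
6. enqueue(88): size=2
7. dequeue(): size=1
8. enqueue(55): size=2
9. enqueue(72): size=3
10. enqueue(43): size=4

Answer: -1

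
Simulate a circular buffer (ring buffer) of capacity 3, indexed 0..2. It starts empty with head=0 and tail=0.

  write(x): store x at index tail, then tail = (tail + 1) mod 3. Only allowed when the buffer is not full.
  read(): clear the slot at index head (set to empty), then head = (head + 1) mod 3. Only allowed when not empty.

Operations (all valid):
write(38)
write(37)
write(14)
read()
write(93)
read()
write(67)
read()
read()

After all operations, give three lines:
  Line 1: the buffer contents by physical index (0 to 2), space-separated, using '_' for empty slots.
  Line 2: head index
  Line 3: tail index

write(38): buf=[38 _ _], head=0, tail=1, size=1
write(37): buf=[38 37 _], head=0, tail=2, size=2
write(14): buf=[38 37 14], head=0, tail=0, size=3
read(): buf=[_ 37 14], head=1, tail=0, size=2
write(93): buf=[93 37 14], head=1, tail=1, size=3
read(): buf=[93 _ 14], head=2, tail=1, size=2
write(67): buf=[93 67 14], head=2, tail=2, size=3
read(): buf=[93 67 _], head=0, tail=2, size=2
read(): buf=[_ 67 _], head=1, tail=2, size=1

Answer: _ 67 _
1
2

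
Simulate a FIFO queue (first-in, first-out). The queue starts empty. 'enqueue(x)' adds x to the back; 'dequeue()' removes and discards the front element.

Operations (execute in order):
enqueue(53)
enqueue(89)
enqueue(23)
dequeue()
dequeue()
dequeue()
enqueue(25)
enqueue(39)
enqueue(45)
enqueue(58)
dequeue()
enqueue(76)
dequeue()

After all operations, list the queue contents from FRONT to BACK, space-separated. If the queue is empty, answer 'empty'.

Answer: 45 58 76

Derivation:
enqueue(53): [53]
enqueue(89): [53, 89]
enqueue(23): [53, 89, 23]
dequeue(): [89, 23]
dequeue(): [23]
dequeue(): []
enqueue(25): [25]
enqueue(39): [25, 39]
enqueue(45): [25, 39, 45]
enqueue(58): [25, 39, 45, 58]
dequeue(): [39, 45, 58]
enqueue(76): [39, 45, 58, 76]
dequeue(): [45, 58, 76]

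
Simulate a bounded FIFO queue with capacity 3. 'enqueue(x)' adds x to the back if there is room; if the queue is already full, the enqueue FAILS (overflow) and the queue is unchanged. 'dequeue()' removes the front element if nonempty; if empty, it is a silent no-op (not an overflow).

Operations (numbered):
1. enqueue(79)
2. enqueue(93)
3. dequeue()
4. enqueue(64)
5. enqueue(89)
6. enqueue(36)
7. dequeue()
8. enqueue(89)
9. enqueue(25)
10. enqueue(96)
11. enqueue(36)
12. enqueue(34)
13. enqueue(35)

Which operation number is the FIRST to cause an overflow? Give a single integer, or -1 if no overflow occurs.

Answer: 6

Derivation:
1. enqueue(79): size=1
2. enqueue(93): size=2
3. dequeue(): size=1
4. enqueue(64): size=2
5. enqueue(89): size=3
6. enqueue(36): size=3=cap → OVERFLOW (fail)
7. dequeue(): size=2
8. enqueue(89): size=3
9. enqueue(25): size=3=cap → OVERFLOW (fail)
10. enqueue(96): size=3=cap → OVERFLOW (fail)
11. enqueue(36): size=3=cap → OVERFLOW (fail)
12. enqueue(34): size=3=cap → OVERFLOW (fail)
13. enqueue(35): size=3=cap → OVERFLOW (fail)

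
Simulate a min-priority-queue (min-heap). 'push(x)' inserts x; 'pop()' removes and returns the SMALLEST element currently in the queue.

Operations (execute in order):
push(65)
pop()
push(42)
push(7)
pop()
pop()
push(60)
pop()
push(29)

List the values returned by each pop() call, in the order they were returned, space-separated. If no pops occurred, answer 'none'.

push(65): heap contents = [65]
pop() → 65: heap contents = []
push(42): heap contents = [42]
push(7): heap contents = [7, 42]
pop() → 7: heap contents = [42]
pop() → 42: heap contents = []
push(60): heap contents = [60]
pop() → 60: heap contents = []
push(29): heap contents = [29]

Answer: 65 7 42 60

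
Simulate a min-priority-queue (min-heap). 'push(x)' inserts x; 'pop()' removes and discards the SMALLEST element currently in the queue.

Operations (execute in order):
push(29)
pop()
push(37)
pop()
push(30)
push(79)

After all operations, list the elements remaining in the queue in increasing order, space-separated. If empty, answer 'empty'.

push(29): heap contents = [29]
pop() → 29: heap contents = []
push(37): heap contents = [37]
pop() → 37: heap contents = []
push(30): heap contents = [30]
push(79): heap contents = [30, 79]

Answer: 30 79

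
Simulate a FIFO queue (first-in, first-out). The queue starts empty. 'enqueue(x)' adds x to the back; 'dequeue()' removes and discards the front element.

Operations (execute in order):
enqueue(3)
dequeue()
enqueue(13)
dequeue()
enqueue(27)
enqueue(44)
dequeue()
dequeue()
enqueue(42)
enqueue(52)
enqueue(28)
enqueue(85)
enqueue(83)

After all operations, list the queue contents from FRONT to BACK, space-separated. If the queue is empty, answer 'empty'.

enqueue(3): [3]
dequeue(): []
enqueue(13): [13]
dequeue(): []
enqueue(27): [27]
enqueue(44): [27, 44]
dequeue(): [44]
dequeue(): []
enqueue(42): [42]
enqueue(52): [42, 52]
enqueue(28): [42, 52, 28]
enqueue(85): [42, 52, 28, 85]
enqueue(83): [42, 52, 28, 85, 83]

Answer: 42 52 28 85 83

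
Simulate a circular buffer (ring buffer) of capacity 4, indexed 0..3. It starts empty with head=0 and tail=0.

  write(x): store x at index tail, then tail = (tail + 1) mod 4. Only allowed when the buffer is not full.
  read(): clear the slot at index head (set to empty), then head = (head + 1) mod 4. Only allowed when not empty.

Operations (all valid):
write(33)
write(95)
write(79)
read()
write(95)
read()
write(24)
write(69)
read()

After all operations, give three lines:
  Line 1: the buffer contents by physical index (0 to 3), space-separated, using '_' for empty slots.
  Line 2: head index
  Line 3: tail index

Answer: 24 69 _ 95
3
2

Derivation:
write(33): buf=[33 _ _ _], head=0, tail=1, size=1
write(95): buf=[33 95 _ _], head=0, tail=2, size=2
write(79): buf=[33 95 79 _], head=0, tail=3, size=3
read(): buf=[_ 95 79 _], head=1, tail=3, size=2
write(95): buf=[_ 95 79 95], head=1, tail=0, size=3
read(): buf=[_ _ 79 95], head=2, tail=0, size=2
write(24): buf=[24 _ 79 95], head=2, tail=1, size=3
write(69): buf=[24 69 79 95], head=2, tail=2, size=4
read(): buf=[24 69 _ 95], head=3, tail=2, size=3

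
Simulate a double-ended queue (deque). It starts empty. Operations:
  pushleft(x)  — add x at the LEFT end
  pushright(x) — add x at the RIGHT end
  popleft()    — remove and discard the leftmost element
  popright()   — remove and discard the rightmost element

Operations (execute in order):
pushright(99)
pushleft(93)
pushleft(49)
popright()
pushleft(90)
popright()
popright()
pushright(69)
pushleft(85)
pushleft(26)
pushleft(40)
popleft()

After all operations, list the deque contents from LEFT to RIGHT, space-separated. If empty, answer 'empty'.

pushright(99): [99]
pushleft(93): [93, 99]
pushleft(49): [49, 93, 99]
popright(): [49, 93]
pushleft(90): [90, 49, 93]
popright(): [90, 49]
popright(): [90]
pushright(69): [90, 69]
pushleft(85): [85, 90, 69]
pushleft(26): [26, 85, 90, 69]
pushleft(40): [40, 26, 85, 90, 69]
popleft(): [26, 85, 90, 69]

Answer: 26 85 90 69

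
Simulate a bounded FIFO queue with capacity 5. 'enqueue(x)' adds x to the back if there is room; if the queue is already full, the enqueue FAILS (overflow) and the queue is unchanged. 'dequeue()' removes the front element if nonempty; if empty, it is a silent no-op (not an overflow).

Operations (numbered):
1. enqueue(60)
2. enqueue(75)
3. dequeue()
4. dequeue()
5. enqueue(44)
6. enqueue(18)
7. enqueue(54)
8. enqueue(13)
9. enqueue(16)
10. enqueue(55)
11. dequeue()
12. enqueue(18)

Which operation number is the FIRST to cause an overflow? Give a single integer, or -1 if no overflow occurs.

1. enqueue(60): size=1
2. enqueue(75): size=2
3. dequeue(): size=1
4. dequeue(): size=0
5. enqueue(44): size=1
6. enqueue(18): size=2
7. enqueue(54): size=3
8. enqueue(13): size=4
9. enqueue(16): size=5
10. enqueue(55): size=5=cap → OVERFLOW (fail)
11. dequeue(): size=4
12. enqueue(18): size=5

Answer: 10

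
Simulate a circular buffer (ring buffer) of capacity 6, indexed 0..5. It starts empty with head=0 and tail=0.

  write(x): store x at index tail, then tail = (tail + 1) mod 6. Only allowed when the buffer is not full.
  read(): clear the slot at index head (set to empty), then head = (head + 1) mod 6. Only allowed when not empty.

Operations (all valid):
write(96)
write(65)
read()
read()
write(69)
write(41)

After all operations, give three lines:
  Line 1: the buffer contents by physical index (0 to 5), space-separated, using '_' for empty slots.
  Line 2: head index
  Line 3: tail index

Answer: _ _ 69 41 _ _
2
4

Derivation:
write(96): buf=[96 _ _ _ _ _], head=0, tail=1, size=1
write(65): buf=[96 65 _ _ _ _], head=0, tail=2, size=2
read(): buf=[_ 65 _ _ _ _], head=1, tail=2, size=1
read(): buf=[_ _ _ _ _ _], head=2, tail=2, size=0
write(69): buf=[_ _ 69 _ _ _], head=2, tail=3, size=1
write(41): buf=[_ _ 69 41 _ _], head=2, tail=4, size=2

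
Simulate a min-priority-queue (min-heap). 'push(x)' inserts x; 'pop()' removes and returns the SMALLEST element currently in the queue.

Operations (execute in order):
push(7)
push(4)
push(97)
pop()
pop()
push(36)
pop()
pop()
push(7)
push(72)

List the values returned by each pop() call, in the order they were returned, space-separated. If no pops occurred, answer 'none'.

Answer: 4 7 36 97

Derivation:
push(7): heap contents = [7]
push(4): heap contents = [4, 7]
push(97): heap contents = [4, 7, 97]
pop() → 4: heap contents = [7, 97]
pop() → 7: heap contents = [97]
push(36): heap contents = [36, 97]
pop() → 36: heap contents = [97]
pop() → 97: heap contents = []
push(7): heap contents = [7]
push(72): heap contents = [7, 72]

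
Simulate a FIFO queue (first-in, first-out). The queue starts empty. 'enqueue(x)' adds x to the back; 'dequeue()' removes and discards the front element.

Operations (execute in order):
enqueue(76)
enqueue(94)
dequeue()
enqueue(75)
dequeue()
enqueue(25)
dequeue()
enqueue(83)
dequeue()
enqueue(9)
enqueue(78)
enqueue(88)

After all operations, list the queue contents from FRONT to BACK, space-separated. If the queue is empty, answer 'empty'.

Answer: 83 9 78 88

Derivation:
enqueue(76): [76]
enqueue(94): [76, 94]
dequeue(): [94]
enqueue(75): [94, 75]
dequeue(): [75]
enqueue(25): [75, 25]
dequeue(): [25]
enqueue(83): [25, 83]
dequeue(): [83]
enqueue(9): [83, 9]
enqueue(78): [83, 9, 78]
enqueue(88): [83, 9, 78, 88]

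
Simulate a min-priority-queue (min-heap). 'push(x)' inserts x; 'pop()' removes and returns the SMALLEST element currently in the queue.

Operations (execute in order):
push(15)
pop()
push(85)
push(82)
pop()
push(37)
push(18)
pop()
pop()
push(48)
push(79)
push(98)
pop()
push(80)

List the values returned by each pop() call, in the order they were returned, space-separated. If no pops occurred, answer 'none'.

push(15): heap contents = [15]
pop() → 15: heap contents = []
push(85): heap contents = [85]
push(82): heap contents = [82, 85]
pop() → 82: heap contents = [85]
push(37): heap contents = [37, 85]
push(18): heap contents = [18, 37, 85]
pop() → 18: heap contents = [37, 85]
pop() → 37: heap contents = [85]
push(48): heap contents = [48, 85]
push(79): heap contents = [48, 79, 85]
push(98): heap contents = [48, 79, 85, 98]
pop() → 48: heap contents = [79, 85, 98]
push(80): heap contents = [79, 80, 85, 98]

Answer: 15 82 18 37 48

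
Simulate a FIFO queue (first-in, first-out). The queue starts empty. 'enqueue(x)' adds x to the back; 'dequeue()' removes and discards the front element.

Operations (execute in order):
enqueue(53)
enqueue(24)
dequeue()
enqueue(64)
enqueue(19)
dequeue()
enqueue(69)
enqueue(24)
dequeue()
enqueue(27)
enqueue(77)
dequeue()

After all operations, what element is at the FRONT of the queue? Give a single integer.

enqueue(53): queue = [53]
enqueue(24): queue = [53, 24]
dequeue(): queue = [24]
enqueue(64): queue = [24, 64]
enqueue(19): queue = [24, 64, 19]
dequeue(): queue = [64, 19]
enqueue(69): queue = [64, 19, 69]
enqueue(24): queue = [64, 19, 69, 24]
dequeue(): queue = [19, 69, 24]
enqueue(27): queue = [19, 69, 24, 27]
enqueue(77): queue = [19, 69, 24, 27, 77]
dequeue(): queue = [69, 24, 27, 77]

Answer: 69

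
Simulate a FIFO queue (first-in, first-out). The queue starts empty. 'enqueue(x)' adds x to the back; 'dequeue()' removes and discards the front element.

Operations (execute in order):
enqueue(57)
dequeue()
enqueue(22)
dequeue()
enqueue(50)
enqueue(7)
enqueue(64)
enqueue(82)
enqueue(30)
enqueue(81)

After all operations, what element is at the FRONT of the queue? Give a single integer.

Answer: 50

Derivation:
enqueue(57): queue = [57]
dequeue(): queue = []
enqueue(22): queue = [22]
dequeue(): queue = []
enqueue(50): queue = [50]
enqueue(7): queue = [50, 7]
enqueue(64): queue = [50, 7, 64]
enqueue(82): queue = [50, 7, 64, 82]
enqueue(30): queue = [50, 7, 64, 82, 30]
enqueue(81): queue = [50, 7, 64, 82, 30, 81]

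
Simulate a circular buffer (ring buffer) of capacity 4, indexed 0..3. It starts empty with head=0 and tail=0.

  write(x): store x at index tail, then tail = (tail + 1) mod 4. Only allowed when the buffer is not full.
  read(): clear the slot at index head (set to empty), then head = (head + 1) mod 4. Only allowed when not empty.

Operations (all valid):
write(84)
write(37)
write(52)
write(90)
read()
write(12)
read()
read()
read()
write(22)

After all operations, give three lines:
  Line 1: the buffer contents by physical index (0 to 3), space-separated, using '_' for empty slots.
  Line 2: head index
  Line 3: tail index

Answer: 12 22 _ _
0
2

Derivation:
write(84): buf=[84 _ _ _], head=0, tail=1, size=1
write(37): buf=[84 37 _ _], head=0, tail=2, size=2
write(52): buf=[84 37 52 _], head=0, tail=3, size=3
write(90): buf=[84 37 52 90], head=0, tail=0, size=4
read(): buf=[_ 37 52 90], head=1, tail=0, size=3
write(12): buf=[12 37 52 90], head=1, tail=1, size=4
read(): buf=[12 _ 52 90], head=2, tail=1, size=3
read(): buf=[12 _ _ 90], head=3, tail=1, size=2
read(): buf=[12 _ _ _], head=0, tail=1, size=1
write(22): buf=[12 22 _ _], head=0, tail=2, size=2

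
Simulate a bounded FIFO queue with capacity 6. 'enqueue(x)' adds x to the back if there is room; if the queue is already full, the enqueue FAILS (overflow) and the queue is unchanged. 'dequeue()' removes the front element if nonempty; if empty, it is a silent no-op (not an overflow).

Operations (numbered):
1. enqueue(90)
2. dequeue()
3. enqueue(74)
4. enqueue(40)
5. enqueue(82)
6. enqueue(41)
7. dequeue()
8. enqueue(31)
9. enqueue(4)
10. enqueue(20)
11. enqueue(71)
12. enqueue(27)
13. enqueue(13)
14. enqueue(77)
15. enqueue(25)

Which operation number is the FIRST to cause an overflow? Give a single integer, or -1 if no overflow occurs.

1. enqueue(90): size=1
2. dequeue(): size=0
3. enqueue(74): size=1
4. enqueue(40): size=2
5. enqueue(82): size=3
6. enqueue(41): size=4
7. dequeue(): size=3
8. enqueue(31): size=4
9. enqueue(4): size=5
10. enqueue(20): size=6
11. enqueue(71): size=6=cap → OVERFLOW (fail)
12. enqueue(27): size=6=cap → OVERFLOW (fail)
13. enqueue(13): size=6=cap → OVERFLOW (fail)
14. enqueue(77): size=6=cap → OVERFLOW (fail)
15. enqueue(25): size=6=cap → OVERFLOW (fail)

Answer: 11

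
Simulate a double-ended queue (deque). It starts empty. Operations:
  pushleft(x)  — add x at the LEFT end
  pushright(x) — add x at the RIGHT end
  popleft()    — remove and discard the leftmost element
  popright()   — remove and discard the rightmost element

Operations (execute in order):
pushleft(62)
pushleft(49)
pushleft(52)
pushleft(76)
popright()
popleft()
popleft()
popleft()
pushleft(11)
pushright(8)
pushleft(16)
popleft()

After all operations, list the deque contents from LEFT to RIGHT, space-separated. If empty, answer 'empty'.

Answer: 11 8

Derivation:
pushleft(62): [62]
pushleft(49): [49, 62]
pushleft(52): [52, 49, 62]
pushleft(76): [76, 52, 49, 62]
popright(): [76, 52, 49]
popleft(): [52, 49]
popleft(): [49]
popleft(): []
pushleft(11): [11]
pushright(8): [11, 8]
pushleft(16): [16, 11, 8]
popleft(): [11, 8]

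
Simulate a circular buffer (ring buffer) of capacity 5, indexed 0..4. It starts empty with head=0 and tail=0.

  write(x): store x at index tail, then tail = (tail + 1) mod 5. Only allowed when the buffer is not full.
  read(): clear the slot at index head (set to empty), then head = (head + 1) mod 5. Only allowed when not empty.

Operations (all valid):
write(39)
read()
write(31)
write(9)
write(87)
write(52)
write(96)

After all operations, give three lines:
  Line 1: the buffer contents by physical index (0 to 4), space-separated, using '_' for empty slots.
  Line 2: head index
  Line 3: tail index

Answer: 96 31 9 87 52
1
1

Derivation:
write(39): buf=[39 _ _ _ _], head=0, tail=1, size=1
read(): buf=[_ _ _ _ _], head=1, tail=1, size=0
write(31): buf=[_ 31 _ _ _], head=1, tail=2, size=1
write(9): buf=[_ 31 9 _ _], head=1, tail=3, size=2
write(87): buf=[_ 31 9 87 _], head=1, tail=4, size=3
write(52): buf=[_ 31 9 87 52], head=1, tail=0, size=4
write(96): buf=[96 31 9 87 52], head=1, tail=1, size=5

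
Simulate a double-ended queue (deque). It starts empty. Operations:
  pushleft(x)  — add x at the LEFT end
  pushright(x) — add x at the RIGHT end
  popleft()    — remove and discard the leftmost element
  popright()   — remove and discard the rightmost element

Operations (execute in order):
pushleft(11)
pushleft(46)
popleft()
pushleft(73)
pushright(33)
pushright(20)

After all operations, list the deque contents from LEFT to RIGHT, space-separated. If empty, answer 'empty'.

pushleft(11): [11]
pushleft(46): [46, 11]
popleft(): [11]
pushleft(73): [73, 11]
pushright(33): [73, 11, 33]
pushright(20): [73, 11, 33, 20]

Answer: 73 11 33 20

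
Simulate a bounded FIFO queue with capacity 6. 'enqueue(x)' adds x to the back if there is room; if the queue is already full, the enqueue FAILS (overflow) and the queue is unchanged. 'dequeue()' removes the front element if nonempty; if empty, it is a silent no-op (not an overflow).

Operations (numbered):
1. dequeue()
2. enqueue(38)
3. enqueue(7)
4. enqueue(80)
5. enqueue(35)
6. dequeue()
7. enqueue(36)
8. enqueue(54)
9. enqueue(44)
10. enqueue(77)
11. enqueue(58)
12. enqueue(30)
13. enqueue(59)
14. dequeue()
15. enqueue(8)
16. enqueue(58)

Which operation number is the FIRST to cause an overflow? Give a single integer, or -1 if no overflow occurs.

1. dequeue(): empty, no-op, size=0
2. enqueue(38): size=1
3. enqueue(7): size=2
4. enqueue(80): size=3
5. enqueue(35): size=4
6. dequeue(): size=3
7. enqueue(36): size=4
8. enqueue(54): size=5
9. enqueue(44): size=6
10. enqueue(77): size=6=cap → OVERFLOW (fail)
11. enqueue(58): size=6=cap → OVERFLOW (fail)
12. enqueue(30): size=6=cap → OVERFLOW (fail)
13. enqueue(59): size=6=cap → OVERFLOW (fail)
14. dequeue(): size=5
15. enqueue(8): size=6
16. enqueue(58): size=6=cap → OVERFLOW (fail)

Answer: 10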